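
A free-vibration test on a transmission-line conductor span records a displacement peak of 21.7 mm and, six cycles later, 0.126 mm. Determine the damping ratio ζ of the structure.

0.135

Logarithmic decrement δ = (1/n)·ln(x₀/x_n) = (1/6)·ln(21.7/0.126) = (1/6)·ln(172.2) = 0.8581.
ζ = δ/√(4π² + δ²) = 0.8581/√(39.48 + 0.736) = 0.8581/6.342 = 0.1353.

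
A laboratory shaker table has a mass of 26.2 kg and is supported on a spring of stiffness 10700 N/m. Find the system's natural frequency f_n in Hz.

3.22 Hz

ω_n = √(k/m) = √(10700/26.2) = √408.4 = 20.21 rad/s.
f_n = ω_n/(2π) = 20.21/6.283 = 3.216 Hz.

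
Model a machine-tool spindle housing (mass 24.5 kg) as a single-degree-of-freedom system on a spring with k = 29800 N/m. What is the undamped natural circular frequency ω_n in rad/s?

ω_n = √(k/m) = √(29800/24.5) = √1216 = 34.88 rad/s.

34.9 rad/s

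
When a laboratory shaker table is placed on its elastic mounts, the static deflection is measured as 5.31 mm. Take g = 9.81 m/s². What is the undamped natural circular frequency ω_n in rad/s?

ω_n = √(g/δ_st) = √(9.81/0.00531) = √1847 = 42.98 rad/s.

43.0 rad/s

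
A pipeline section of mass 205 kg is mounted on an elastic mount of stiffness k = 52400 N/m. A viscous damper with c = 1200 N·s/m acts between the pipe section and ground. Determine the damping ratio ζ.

0.183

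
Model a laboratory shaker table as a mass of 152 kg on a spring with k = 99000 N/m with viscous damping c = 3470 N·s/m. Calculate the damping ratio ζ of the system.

0.447

ω_n = √(k/m) = √(99000/152) = 25.52 rad/s.
Critical damping c_c = 2√(k·m) = 2√(99000 × 152) = 7758 N·s/m, so ζ = c/c_c = 3470/7758 = 0.4473.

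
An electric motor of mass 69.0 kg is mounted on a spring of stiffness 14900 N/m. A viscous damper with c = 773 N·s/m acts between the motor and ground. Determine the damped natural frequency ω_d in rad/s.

13.6 rad/s

ω_n = √(k/m) = √(14900/69.0) = 14.69 rad/s.
Critical damping c_c = 2√(k·m) = 2√(14900 × 69.0) = 2028 N·s/m, so ζ = c/c_c = 773/2028 = 0.3812.
ω_d = ω_n√(1 − ζ²) = 14.69 × √(1 − 0.145) = 13.59 rad/s.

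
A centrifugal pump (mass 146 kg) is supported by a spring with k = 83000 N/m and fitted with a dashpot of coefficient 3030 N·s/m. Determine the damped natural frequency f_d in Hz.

ω_n = √(k/m) = √(83000/146) = 23.84 rad/s.
Critical damping c_c = 2√(k·m) = 2√(83000 × 146) = 6962 N·s/m, so ζ = c/c_c = 3030/6962 = 0.4352.
ω_d = ω_n√(1 − ζ²) = 23.84 × √(1 − 0.189) = 21.47 rad/s.
f_d = ω_d/(2π) = 3.417 Hz.

3.42 Hz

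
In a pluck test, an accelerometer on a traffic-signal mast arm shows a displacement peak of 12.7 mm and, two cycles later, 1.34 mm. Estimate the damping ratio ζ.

0.176

Logarithmic decrement δ = (1/n)·ln(x₀/x_n) = (1/2)·ln(12.7/1.34) = (1/2)·ln(9.478) = 1.124.
ζ = δ/√(4π² + δ²) = 1.124/√(39.48 + 1.26) = 1.124/6.383 = 0.1762.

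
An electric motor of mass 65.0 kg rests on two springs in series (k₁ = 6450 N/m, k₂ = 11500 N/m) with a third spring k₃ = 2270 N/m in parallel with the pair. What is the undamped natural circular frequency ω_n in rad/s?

9.92 rad/s

Series pair: k_s = k₁k₂/(k₁+k₂) = (6450)(11500)/(6450 + 11500) = 4132 N/m. In parallel with k₃: k_eq = 4132 + 2270 = 6402 N/m.
ω_n = √(k_eq/m) = √(6402/65.0) = √98.50 = 9.925 rad/s.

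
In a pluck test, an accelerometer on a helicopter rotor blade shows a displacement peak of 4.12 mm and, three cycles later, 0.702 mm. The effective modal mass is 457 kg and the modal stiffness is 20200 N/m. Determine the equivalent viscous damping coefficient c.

568 N·s/m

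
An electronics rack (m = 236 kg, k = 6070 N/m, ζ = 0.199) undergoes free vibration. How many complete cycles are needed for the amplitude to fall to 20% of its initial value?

Logarithmic decrement δ = 2πζ/√(1 − ζ²) = 2π × 0.1990/√(1 − 0.0396) = 1.276.
x_n/x₀ = e^(−nδ) ≤ 0.2; take ln: n ≥ ln(1/0.2)/δ = 1.609/1.276 = 1.261.
So 2 complete cycles are required.

2 cycles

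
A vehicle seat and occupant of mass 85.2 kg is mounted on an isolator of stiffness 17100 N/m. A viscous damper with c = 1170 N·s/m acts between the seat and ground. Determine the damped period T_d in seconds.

ω_n = √(k/m) = √(17100/85.2) = 14.17 rad/s.
Critical damping c_c = 2√(k·m) = 2√(17100 × 85.2) = 2414 N·s/m, so ζ = c/c_c = 1170/2414 = 0.4847.
ω_d = ω_n√(1 − ζ²) = 14.17 × √(1 − 0.235) = 12.39 rad/s.
T_d = 2π/ω_d = 0.5070 s.

0.507 s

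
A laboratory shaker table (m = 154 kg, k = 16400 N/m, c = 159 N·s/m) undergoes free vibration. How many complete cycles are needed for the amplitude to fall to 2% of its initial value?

ζ = c/(2√(km)) = 159/(2√(16400 × 154)) = 159/3178 = 0.05002.
Logarithmic decrement δ = 2πζ/√(1 − ζ²) = 2π × 0.05002/√(1 − 0.00250) = 0.3147.
x_n/x₀ = e^(−nδ) ≤ 0.02; take ln: n ≥ ln(1/0.02)/δ = 3.912/0.3147 = 12.43.
So 13 complete cycles are required.

13 cycles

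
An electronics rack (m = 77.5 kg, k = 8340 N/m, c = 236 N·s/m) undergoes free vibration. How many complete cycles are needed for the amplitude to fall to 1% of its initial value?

5 cycles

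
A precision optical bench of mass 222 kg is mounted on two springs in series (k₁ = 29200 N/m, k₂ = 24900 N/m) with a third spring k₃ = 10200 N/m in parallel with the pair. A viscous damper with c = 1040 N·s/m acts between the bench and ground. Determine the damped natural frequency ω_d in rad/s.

Series pair: k_s = k₁k₂/(k₁+k₂) = (29200)(24900)/(29200 + 24900) = 13440 N/m. In parallel with k₃: k_eq = 13440 + 10200 = 23640 N/m.
ω_n = √(k_eq/m) = √(23640/222) = 10.32 rad/s.
Critical damping c_c = 2√(k_eq·m) = 2√(23640 × 222) = 4582 N·s/m, so ζ = c/c_c = 1040/4582 = 0.2270.
ω_d = ω_n√(1 − ζ²) = 10.32 × √(1 − 0.0515) = 10.05 rad/s.

10.0 rad/s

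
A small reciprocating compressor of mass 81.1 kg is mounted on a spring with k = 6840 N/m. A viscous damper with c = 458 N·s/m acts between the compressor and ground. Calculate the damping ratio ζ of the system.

ω_n = √(k/m) = √(6840/81.1) = 9.184 rad/s.
Critical damping c_c = 2√(k·m) = 2√(6840 × 81.1) = 1490 N·s/m, so ζ = c/c_c = 458/1490 = 0.3075.

0.307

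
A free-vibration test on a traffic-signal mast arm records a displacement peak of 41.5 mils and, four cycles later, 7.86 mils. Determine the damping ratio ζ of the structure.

Logarithmic decrement δ = (1/n)·ln(x₀/x_n) = (1/4)·ln(41.5/7.86) = (1/4)·ln(5.280) = 0.4160.
ζ = δ/√(4π² + δ²) = 0.4160/√(39.48 + 0.173) = 0.4160/6.297 = 0.06606.

0.0661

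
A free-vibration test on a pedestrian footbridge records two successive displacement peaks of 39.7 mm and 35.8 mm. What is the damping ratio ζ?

0.0165

Logarithmic decrement δ = (1/n)·ln(x₀/x_n) = (1/1)·ln(39.7/35.8) = (1/1)·ln(1.109) = 0.1034.
ζ = δ/√(4π² + δ²) = 0.1034/√(39.48 + 0.0107) = 0.1034/6.284 = 0.01645.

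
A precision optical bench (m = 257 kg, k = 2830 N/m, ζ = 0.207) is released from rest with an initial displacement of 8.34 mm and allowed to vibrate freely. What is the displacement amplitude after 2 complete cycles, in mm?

Logarithmic decrement δ = 2πζ/√(1 − ζ²) = 2π × 0.2070/√(1 − 0.0428) = 1.329.
After n cycles, x_n/x₀ = e^(−nδ), so x_2 = 8.34 × e^(−2 × 1.329) = 8.34 × 0.07003 = 0.5841 mm.

0.584 mm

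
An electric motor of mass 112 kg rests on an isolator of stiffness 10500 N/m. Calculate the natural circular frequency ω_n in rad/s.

ω_n = √(k/m) = √(10500/112) = √93.75 = 9.682 rad/s.

9.68 rad/s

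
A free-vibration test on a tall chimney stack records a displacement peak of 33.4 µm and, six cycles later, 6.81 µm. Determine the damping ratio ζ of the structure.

Logarithmic decrement δ = (1/n)·ln(x₀/x_n) = (1/6)·ln(33.4/6.81) = (1/6)·ln(4.905) = 0.2650.
ζ = δ/√(4π² + δ²) = 0.2650/√(39.48 + 0.0702) = 0.2650/6.289 = 0.04214.

0.0421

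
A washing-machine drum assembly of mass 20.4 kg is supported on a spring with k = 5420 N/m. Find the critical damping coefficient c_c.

665 N·s/m

c_c = 2√(k·m) = 2√(5420 × 20.4) = 2 × 332.5 = 665.0 N·s/m.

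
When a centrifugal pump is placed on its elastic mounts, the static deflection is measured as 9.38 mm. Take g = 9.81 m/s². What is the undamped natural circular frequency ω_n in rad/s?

32.3 rad/s

ω_n = √(g/δ_st) = √(9.81/0.00938) = √1046 = 32.34 rad/s.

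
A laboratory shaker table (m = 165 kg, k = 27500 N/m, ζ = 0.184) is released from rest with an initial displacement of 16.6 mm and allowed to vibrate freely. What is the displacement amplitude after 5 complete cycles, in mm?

0.0463 mm

Logarithmic decrement δ = 2πζ/√(1 − ζ²) = 2π × 0.1840/√(1 − 0.0339) = 1.176.
After n cycles, x_n/x₀ = e^(−nδ), so x_5 = 16.6 × e^(−5 × 1.176) = 16.6 × 0.002792 = 0.04635 mm.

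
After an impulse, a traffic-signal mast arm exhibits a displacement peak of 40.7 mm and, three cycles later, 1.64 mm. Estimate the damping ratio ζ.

0.168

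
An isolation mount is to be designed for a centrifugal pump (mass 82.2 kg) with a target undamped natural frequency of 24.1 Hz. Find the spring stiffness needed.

1880000 N/m

ω_n = 2πf_n = 2π × 24.1 = 151.4 rad/s.
k = m·ω_n² = 82.2 × 151.4² = 82.2 × 22930 = 1885000 N/m.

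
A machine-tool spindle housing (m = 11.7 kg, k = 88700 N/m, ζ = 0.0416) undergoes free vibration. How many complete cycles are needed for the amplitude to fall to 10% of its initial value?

Logarithmic decrement δ = 2πζ/√(1 − ζ²) = 2π × 0.04160/√(1 − 0.00173) = 0.2616.
x_n/x₀ = e^(−nδ) ≤ 0.1; take ln: n ≥ ln(1/0.1)/δ = 2.303/0.2616 = 8.802.
So 9 complete cycles are required.

9 cycles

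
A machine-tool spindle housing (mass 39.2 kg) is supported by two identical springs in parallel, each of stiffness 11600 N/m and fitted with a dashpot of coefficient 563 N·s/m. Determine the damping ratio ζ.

0.295

Parallel springs add: k_eq = 2 × 11600 = 23200 N/m.
ω_n = √(k_eq/m) = √(23200/39.2) = 24.33 rad/s.
Critical damping c_c = 2√(k_eq·m) = 2√(23200 × 39.2) = 1907 N·s/m, so ζ = c/c_c = 563/1907 = 0.2952.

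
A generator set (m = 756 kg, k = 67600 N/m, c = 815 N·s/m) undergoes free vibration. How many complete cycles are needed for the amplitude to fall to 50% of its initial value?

ζ = c/(2√(km)) = 815/(2√(67600 × 756)) = 815/14300 = 0.05700.
Logarithmic decrement δ = 2πζ/√(1 − ζ²) = 2π × 0.05700/√(1 − 0.00325) = 0.3587.
x_n/x₀ = e^(−nδ) ≤ 0.5; take ln: n ≥ ln(1/0.5)/δ = 0.6931/0.3587 = 1.932.
So 2 complete cycles are required.

2 cycles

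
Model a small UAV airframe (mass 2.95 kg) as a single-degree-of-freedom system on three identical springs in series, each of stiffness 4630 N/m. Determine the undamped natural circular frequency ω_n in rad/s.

22.9 rad/s

Series springs: 1/k_eq = 3/4630, so k_eq = 4630/3 = 1543 N/m.
ω_n = √(k_eq/m) = √(1543/2.95) = √523.2 = 22.87 rad/s.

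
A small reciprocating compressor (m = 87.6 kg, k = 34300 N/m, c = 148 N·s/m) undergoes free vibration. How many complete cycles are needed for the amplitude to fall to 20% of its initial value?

ζ = c/(2√(km)) = 148/(2√(34300 × 87.6)) = 148/3467 = 0.04269.
Logarithmic decrement δ = 2πζ/√(1 − ζ²) = 2π × 0.04269/√(1 − 0.00182) = 0.2685.
x_n/x₀ = e^(−nδ) ≤ 0.2; take ln: n ≥ ln(1/0.2)/δ = 1.609/0.2685 = 5.995.
So 6 complete cycles are required.

6 cycles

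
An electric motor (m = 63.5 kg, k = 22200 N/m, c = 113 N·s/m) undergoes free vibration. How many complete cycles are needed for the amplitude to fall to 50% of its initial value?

ζ = c/(2√(km)) = 113/(2√(22200 × 63.5)) = 113/2375 = 0.04759.
Logarithmic decrement δ = 2πζ/√(1 − ζ²) = 2π × 0.04759/√(1 − 0.00226) = 0.2993.
x_n/x₀ = e^(−nδ) ≤ 0.5; take ln: n ≥ ln(1/0.5)/δ = 0.6931/0.2993 = 2.316.
So 3 complete cycles are required.

3 cycles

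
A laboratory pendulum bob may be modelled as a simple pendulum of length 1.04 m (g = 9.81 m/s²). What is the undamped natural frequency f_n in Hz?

For a simple pendulum ω_n = √(g/L) = √(9.81/1.04) = √9.433 = 3.071 rad/s.
f_n = ω_n/(2π) = 3.071/6.283 = 0.4888 Hz.

0.489 Hz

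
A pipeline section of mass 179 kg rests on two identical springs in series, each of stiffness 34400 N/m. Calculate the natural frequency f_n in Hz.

1.56 Hz

Series springs: 1/k_eq = 2/34400, so k_eq = 34400/2 = 17200 N/m.
ω_n = √(k_eq/m) = √(17200/179) = √96.09 = 9.803 rad/s.
f_n = ω_n/(2π) = 9.803/6.283 = 1.560 Hz.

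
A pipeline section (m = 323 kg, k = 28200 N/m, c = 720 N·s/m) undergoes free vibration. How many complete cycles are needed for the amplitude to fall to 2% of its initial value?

6 cycles

ζ = c/(2√(km)) = 720/(2√(28200 × 323)) = 720/6036 = 0.1193.
Logarithmic decrement δ = 2πζ/√(1 − ζ²) = 2π × 0.1193/√(1 − 0.0142) = 0.7549.
x_n/x₀ = e^(−nδ) ≤ 0.02; take ln: n ≥ ln(1/0.02)/δ = 3.912/0.7549 = 5.182.
So 6 complete cycles are required.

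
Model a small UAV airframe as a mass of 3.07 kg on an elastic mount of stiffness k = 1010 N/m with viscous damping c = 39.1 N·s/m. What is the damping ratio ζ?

0.351

ω_n = √(k/m) = √(1010/3.07) = 18.14 rad/s.
Critical damping c_c = 2√(k·m) = 2√(1010 × 3.07) = 111.4 N·s/m, so ζ = c/c_c = 39.1/111.4 = 0.3511.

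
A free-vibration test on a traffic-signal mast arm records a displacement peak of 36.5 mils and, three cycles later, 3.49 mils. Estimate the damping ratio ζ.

0.124

Logarithmic decrement δ = (1/n)·ln(x₀/x_n) = (1/3)·ln(36.5/3.49) = (1/3)·ln(10.46) = 0.7825.
ζ = δ/√(4π² + δ²) = 0.7825/√(39.48 + 0.612) = 0.7825/6.332 = 0.1236.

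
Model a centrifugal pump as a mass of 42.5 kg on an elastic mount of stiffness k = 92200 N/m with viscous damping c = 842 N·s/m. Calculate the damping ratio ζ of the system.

ω_n = √(k/m) = √(92200/42.5) = 46.58 rad/s.
Critical damping c_c = 2√(k·m) = 2√(92200 × 42.5) = 3959 N·s/m, so ζ = c/c_c = 842/3959 = 0.2127.

0.213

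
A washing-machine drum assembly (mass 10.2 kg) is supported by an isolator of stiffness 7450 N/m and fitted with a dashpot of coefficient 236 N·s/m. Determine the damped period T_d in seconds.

ω_n = √(k/m) = √(7450/10.2) = 27.03 rad/s.
Critical damping c_c = 2√(k·m) = 2√(7450 × 10.2) = 551.3 N·s/m, so ζ = c/c_c = 236/551.3 = 0.4281.
ω_d = ω_n√(1 − ζ²) = 27.03 × √(1 − 0.183) = 24.42 rad/s.
T_d = 2π/ω_d = 0.2572 s.

0.257 s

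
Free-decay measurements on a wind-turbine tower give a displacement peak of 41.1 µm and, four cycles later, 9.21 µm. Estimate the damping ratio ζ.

Logarithmic decrement δ = (1/n)·ln(x₀/x_n) = (1/4)·ln(41.1/9.21) = (1/4)·ln(4.463) = 0.3739.
ζ = δ/√(4π² + δ²) = 0.3739/√(39.48 + 0.140) = 0.3739/6.294 = 0.05941.

0.0594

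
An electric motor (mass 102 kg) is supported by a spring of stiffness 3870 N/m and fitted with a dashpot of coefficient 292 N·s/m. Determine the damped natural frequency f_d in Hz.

0.954 Hz

ω_n = √(k/m) = √(3870/102) = 6.160 rad/s.
Critical damping c_c = 2√(k·m) = 2√(3870 × 102) = 1257 N·s/m, so ζ = c/c_c = 292/1257 = 0.2324.
ω_d = ω_n√(1 − ζ²) = 6.160 × √(1 − 0.0540) = 5.991 rad/s.
f_d = ω_d/(2π) = 0.9535 Hz.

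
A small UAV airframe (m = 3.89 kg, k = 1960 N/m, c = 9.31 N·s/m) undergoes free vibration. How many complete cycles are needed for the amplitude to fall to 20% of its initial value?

ζ = c/(2√(km)) = 9.31/(2√(1960 × 3.89)) = 9.31/174.6 = 0.05331.
Logarithmic decrement δ = 2πζ/√(1 − ζ²) = 2π × 0.05331/√(1 − 0.00284) = 0.3354.
x_n/x₀ = e^(−nδ) ≤ 0.2; take ln: n ≥ ln(1/0.2)/δ = 1.609/0.3354 = 4.798.
So 5 complete cycles are required.

5 cycles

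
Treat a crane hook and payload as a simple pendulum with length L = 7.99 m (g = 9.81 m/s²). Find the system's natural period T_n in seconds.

5.67 s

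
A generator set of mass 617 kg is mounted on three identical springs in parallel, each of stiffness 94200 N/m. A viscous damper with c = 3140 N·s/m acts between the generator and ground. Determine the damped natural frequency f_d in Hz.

3.38 Hz

Parallel springs add: k_eq = 3 × 94200 = 282600 N/m.
ω_n = √(k_eq/m) = √(282600/617) = 21.40 rad/s.
Critical damping c_c = 2√(k_eq·m) = 2√(282600 × 617) = 26410 N·s/m, so ζ = c/c_c = 3140/26410 = 0.1189.
ω_d = ω_n√(1 − ζ²) = 21.40 × √(1 − 0.0141) = 21.25 rad/s.
f_d = ω_d/(2π) = 3.382 Hz.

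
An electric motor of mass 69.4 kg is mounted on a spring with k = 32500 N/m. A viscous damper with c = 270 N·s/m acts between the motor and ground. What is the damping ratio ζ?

0.0899

ω_n = √(k/m) = √(32500/69.4) = 21.64 rad/s.
Critical damping c_c = 2√(k·m) = 2√(32500 × 69.4) = 3004 N·s/m, so ζ = c/c_c = 270/3004 = 0.08989.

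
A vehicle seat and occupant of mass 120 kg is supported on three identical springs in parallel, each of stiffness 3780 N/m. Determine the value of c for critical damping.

2330 N·s/m

Parallel springs add: k_eq = 3 × 3780 = 11340 N/m.
c_c = 2√(k_eq·m) = 2√(11340 × 120) = 2 × 1167 = 2333 N·s/m.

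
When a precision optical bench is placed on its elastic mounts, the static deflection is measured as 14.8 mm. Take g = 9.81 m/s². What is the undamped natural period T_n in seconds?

ω_n = √(g/δ_st) = √(9.81/0.0148) = √662.8 = 25.75 rad/s.
T_n = 2π/ω_n = 6.283/25.75 = 0.2440 s.

0.244 s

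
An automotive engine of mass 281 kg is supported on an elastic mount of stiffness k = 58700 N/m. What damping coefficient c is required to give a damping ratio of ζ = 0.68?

5520 N·s/m

c_c = 2√(k·m) = 2√(58700 × 281) = 8123 N·s/m.
c = ζ·c_c = 0.68 × 8123 = 5523 N·s/m.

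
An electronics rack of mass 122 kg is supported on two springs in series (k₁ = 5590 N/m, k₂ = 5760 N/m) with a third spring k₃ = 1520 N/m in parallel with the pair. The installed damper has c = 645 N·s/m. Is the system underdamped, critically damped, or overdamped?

underdamped

Series pair: k_s = k₁k₂/(k₁+k₂) = (5590)(5760)/(5590 + 5760) = 2837 N/m. In parallel with k₃: k_eq = 2837 + 1520 = 4357 N/m.
c_c = 2√(k_eq·m) = 1458 N·s/m; ζ = c/c_c = 645/1458 = 0.442.
Since ζ < 1 the system is underdamped.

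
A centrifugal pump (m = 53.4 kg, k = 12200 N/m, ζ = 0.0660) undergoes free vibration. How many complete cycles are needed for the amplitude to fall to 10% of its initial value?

6 cycles

Logarithmic decrement δ = 2πζ/√(1 − ζ²) = 2π × 0.06600/√(1 − 0.00436) = 0.4156.
x_n/x₀ = e^(−nδ) ≤ 0.1; take ln: n ≥ ln(1/0.1)/δ = 2.303/0.4156 = 5.540.
So 6 complete cycles are required.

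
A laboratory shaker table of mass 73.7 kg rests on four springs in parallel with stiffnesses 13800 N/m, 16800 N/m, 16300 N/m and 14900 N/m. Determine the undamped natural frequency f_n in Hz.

Parallel springs add: k_eq = 13800 + 16800 + 16300 + 14900 = 61800 N/m.
ω_n = √(k_eq/m) = √(61800/73.7) = √838.5 = 28.96 rad/s.
f_n = ω_n/(2π) = 28.96/6.283 = 4.609 Hz.

4.61 Hz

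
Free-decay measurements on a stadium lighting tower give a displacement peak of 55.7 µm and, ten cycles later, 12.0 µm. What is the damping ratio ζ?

0.0244

Logarithmic decrement δ = (1/n)·ln(x₀/x_n) = (1/10)·ln(55.7/12.0) = (1/10)·ln(4.642) = 0.1535.
ζ = δ/√(4π² + δ²) = 0.1535/√(39.48 + 0.0236) = 0.1535/6.285 = 0.02442.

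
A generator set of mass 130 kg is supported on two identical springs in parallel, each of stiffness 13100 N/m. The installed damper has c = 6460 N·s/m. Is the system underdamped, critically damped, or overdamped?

overdamped

Parallel springs add: k_eq = 2 × 13100 = 26200 N/m.
c_c = 2√(k_eq·m) = 3691 N·s/m; ζ = c/c_c = 6460/3691 = 1.75.
Since ζ > 1 the system is overdamped.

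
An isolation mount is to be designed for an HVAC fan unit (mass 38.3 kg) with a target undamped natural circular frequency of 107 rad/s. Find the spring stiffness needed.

k = m·ω_n² = 38.3 × 107.0² = 38.3 × 11450 = 438500 N/m.

438000 N/m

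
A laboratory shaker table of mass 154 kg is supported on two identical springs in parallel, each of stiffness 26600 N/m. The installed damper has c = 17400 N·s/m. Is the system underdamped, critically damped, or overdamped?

Parallel springs add: k_eq = 2 × 26600 = 53200 N/m.
c_c = 2√(k_eq·m) = 5725 N·s/m; ζ = c/c_c = 17400/5725 = 3.04.
Since ζ > 1 the system is overdamped.

overdamped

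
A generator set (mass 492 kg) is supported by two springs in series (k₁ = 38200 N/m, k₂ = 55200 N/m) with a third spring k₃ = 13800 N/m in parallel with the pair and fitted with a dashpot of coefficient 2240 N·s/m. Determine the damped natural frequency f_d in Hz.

1.32 Hz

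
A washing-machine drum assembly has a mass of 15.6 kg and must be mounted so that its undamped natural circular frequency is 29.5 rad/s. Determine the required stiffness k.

k = m·ω_n² = 15.6 × 29.50² = 15.6 × 870.2 = 13580 N/m.

13600 N/m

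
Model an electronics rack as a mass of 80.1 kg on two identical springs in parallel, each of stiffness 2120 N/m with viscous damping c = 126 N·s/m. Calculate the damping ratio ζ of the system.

Parallel springs add: k_eq = 2 × 2120 = 4240 N/m.
ω_n = √(k_eq/m) = √(4240/80.1) = 7.276 rad/s.
Critical damping c_c = 2√(k_eq·m) = 2√(4240 × 80.1) = 1166 N·s/m, so ζ = c/c_c = 126/1166 = 0.1081.

0.108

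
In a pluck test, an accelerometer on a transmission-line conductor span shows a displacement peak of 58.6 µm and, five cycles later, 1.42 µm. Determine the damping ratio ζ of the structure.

0.118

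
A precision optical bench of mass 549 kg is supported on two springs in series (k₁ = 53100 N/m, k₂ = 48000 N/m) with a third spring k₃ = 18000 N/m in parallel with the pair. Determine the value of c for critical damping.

Series pair: k_s = k₁k₂/(k₁+k₂) = (53100)(48000)/(53100 + 48000) = 25210 N/m. In parallel with k₃: k_eq = 25210 + 18000 = 43210 N/m.
c_c = 2√(k_eq·m) = 2√(43210 × 549) = 2 × 4871 = 9741 N·s/m.

9740 N·s/m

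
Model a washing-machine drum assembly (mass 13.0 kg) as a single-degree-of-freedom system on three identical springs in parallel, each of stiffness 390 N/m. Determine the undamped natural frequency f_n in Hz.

1.51 Hz

Parallel springs add: k_eq = 3 × 390 = 1170 N/m.
ω_n = √(k_eq/m) = √(1170/13.0) = √90.00 = 9.487 rad/s.
f_n = ω_n/(2π) = 9.487/6.283 = 1.510 Hz.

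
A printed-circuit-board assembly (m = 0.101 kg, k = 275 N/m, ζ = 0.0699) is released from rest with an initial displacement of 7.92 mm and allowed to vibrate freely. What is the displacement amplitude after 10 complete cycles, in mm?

0.0970 mm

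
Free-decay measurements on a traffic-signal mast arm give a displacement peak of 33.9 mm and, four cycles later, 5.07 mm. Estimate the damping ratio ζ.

Logarithmic decrement δ = (1/n)·ln(x₀/x_n) = (1/4)·ln(33.9/5.07) = (1/4)·ln(6.686) = 0.4750.
ζ = δ/√(4π² + δ²) = 0.4750/√(39.48 + 0.226) = 0.4750/6.301 = 0.07539.

0.0754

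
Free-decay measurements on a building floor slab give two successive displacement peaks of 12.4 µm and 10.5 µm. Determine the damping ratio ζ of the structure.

0.0265

Logarithmic decrement δ = (1/n)·ln(x₀/x_n) = (1/1)·ln(12.4/10.5) = (1/1)·ln(1.181) = 0.1663.
ζ = δ/√(4π² + δ²) = 0.1663/√(39.48 + 0.0277) = 0.1663/6.285 = 0.02646.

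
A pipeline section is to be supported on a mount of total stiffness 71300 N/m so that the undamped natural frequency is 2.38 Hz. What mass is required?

ω_n = 2πf_n = 2π × 2.38 = 14.95 rad/s.
m = k/ω_n² = 71300/14.95² = 71300/223.6 = 318.8 kg.

319 kg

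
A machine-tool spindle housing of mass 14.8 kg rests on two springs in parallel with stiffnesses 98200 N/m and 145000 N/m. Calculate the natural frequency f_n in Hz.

20.4 Hz

Parallel springs add: k_eq = 98200 + 145000 = 243200 N/m.
ω_n = √(k_eq/m) = √(243200/14.8) = √16430 = 128.2 rad/s.
f_n = ω_n/(2π) = 128.2/6.283 = 20.40 Hz.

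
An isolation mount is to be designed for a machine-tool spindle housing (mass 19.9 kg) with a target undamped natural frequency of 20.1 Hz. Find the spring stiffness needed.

317000 N/m

ω_n = 2πf_n = 2π × 20.1 = 126.3 rad/s.
k = m·ω_n² = 19.9 × 126.3² = 19.9 × 15950 = 317400 N/m.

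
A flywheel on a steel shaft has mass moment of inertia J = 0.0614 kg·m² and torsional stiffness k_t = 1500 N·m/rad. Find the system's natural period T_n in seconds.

ω_n = √(k_t/J) = √(1500/0.0614) = √24430 = 156.3 rad/s.
T_n = 2π/ω_n = 6.283/156.3 = 0.04020 s.

0.0402 s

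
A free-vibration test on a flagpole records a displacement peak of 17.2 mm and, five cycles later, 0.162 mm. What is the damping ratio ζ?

0.147

Logarithmic decrement δ = (1/n)·ln(x₀/x_n) = (1/5)·ln(17.2/0.162) = (1/5)·ln(106.2) = 0.9330.
ζ = δ/√(4π² + δ²) = 0.9330/√(39.48 + 0.871) = 0.9330/6.352 = 0.1469.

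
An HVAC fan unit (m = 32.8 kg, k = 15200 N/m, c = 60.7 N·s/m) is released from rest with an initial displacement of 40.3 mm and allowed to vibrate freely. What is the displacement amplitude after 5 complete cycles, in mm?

10.4 mm

ζ = c/(2√(km)) = 60.7/(2√(15200 × 32.8)) = 60.7/1412 = 0.04298.
Logarithmic decrement δ = 2πζ/√(1 − ζ²) = 2π × 0.04298/√(1 − 0.00185) = 0.2703.
After n cycles, x_n/x₀ = e^(−nδ), so x_5 = 40.3 × e^(−5 × 0.2703) = 40.3 × 0.2588 = 10.43 mm.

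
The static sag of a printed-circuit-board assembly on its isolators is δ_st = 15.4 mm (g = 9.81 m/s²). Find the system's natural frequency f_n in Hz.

4.02 Hz

ω_n = √(g/δ_st) = √(9.81/0.0154) = √637.0 = 25.24 rad/s.
f_n = ω_n/(2π) = 25.24/6.283 = 4.017 Hz.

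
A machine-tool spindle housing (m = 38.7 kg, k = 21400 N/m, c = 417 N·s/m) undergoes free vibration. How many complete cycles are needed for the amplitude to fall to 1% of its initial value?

ζ = c/(2√(km)) = 417/(2√(21400 × 38.7)) = 417/1820 = 0.2291.
Logarithmic decrement δ = 2πζ/√(1 − ζ²) = 2π × 0.2291/√(1 − 0.0525) = 1.479.
x_n/x₀ = e^(−nδ) ≤ 0.01; take ln: n ≥ ln(1/0.01)/δ = 4.605/1.479 = 3.114.
So 4 complete cycles are required.

4 cycles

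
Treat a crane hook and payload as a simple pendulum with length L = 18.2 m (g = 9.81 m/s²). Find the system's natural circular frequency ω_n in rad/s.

0.734 rad/s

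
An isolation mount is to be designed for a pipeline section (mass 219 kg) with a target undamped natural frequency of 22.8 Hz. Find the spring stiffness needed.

4490000 N/m

ω_n = 2πf_n = 2π × 22.8 = 143.3 rad/s.
k = m·ω_n² = 219 × 143.3² = 219 × 20520 = 4494000 N/m.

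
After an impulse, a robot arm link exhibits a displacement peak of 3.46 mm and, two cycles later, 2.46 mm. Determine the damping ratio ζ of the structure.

0.0271

Logarithmic decrement δ = (1/n)·ln(x₀/x_n) = (1/2)·ln(3.46/2.46) = (1/2)·ln(1.407) = 0.1706.
ζ = δ/√(4π² + δ²) = 0.1706/√(39.48 + 0.0291) = 0.1706/6.285 = 0.02713.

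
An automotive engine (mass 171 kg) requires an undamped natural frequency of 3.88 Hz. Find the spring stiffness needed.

102000 N/m

ω_n = 2πf_n = 2π × 3.88 = 24.38 rad/s.
k = m·ω_n² = 171 × 24.38² = 171 × 594.3 = 101600 N/m.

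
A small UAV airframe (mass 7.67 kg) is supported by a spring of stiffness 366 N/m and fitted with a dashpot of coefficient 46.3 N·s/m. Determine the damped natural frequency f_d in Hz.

0.989 Hz

ω_n = √(k/m) = √(366.0/7.67) = 6.908 rad/s.
Critical damping c_c = 2√(k·m) = 2√(366.0 × 7.67) = 106.0 N·s/m, so ζ = c/c_c = 46.3/106.0 = 0.4369.
ω_d = ω_n√(1 − ζ²) = 6.908 × √(1 − 0.191) = 6.214 rad/s.
f_d = ω_d/(2π) = 0.9889 Hz.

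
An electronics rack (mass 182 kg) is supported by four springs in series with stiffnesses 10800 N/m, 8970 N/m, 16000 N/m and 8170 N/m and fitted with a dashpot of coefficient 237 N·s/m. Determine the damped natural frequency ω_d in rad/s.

3.70 rad/s

Series springs: 1/k_eq = 1/10800 + 1/8970 + 1/16000 + 1/8170 = 0.0003890, so k_eq = 2571 N/m.
ω_n = √(k_eq/m) = √(2571/182) = 3.758 rad/s.
Critical damping c_c = 2√(k_eq·m) = 2√(2571 × 182) = 1368 N·s/m, so ζ = c/c_c = 237/1368 = 0.1732.
ω_d = ω_n√(1 − ζ²) = 3.758 × √(1 − 0.0300) = 3.702 rad/s.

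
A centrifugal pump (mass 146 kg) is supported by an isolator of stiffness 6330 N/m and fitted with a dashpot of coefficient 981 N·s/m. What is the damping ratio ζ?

0.510

ω_n = √(k/m) = √(6330/146) = 6.585 rad/s.
Critical damping c_c = 2√(k·m) = 2√(6330 × 146) = 1923 N·s/m, so ζ = c/c_c = 981/1923 = 0.5102.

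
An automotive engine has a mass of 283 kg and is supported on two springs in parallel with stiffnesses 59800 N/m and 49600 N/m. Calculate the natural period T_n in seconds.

0.320 s

Parallel springs add: k_eq = 59800 + 49600 = 109400 N/m.
ω_n = √(k_eq/m) = √(109400/283) = √386.6 = 19.66 rad/s.
T_n = 2π/ω_n = 6.283/19.66 = 0.3196 s.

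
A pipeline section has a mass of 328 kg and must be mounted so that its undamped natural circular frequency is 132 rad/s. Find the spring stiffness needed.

5720000 N/m

k = m·ω_n² = 328 × 132.0² = 328 × 17420 = 5715000 N/m.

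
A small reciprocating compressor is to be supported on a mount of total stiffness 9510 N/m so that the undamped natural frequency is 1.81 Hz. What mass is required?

73.5 kg

ω_n = 2πf_n = 2π × 1.81 = 11.37 rad/s.
m = k/ω_n² = 9510/11.37² = 9510/129.3 = 73.53 kg.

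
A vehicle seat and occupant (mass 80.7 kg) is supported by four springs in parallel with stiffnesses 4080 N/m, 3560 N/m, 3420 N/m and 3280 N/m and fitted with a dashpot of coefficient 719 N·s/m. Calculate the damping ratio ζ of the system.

Parallel springs add: k_eq = 4080 + 3560 + 3420 + 3280 = 14340 N/m.
ω_n = √(k_eq/m) = √(14340/80.7) = 13.33 rad/s.
Critical damping c_c = 2√(k_eq·m) = 2√(14340 × 80.7) = 2151 N·s/m, so ζ = c/c_c = 719/2151 = 0.3342.

0.334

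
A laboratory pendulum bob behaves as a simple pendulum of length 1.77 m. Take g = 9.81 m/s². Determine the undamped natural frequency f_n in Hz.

0.375 Hz

For a simple pendulum ω_n = √(g/L) = √(9.81/1.77) = √5.542 = 2.354 rad/s.
f_n = ω_n/(2π) = 2.354/6.283 = 0.3747 Hz.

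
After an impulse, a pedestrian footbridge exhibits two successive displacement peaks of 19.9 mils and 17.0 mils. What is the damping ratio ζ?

0.0251

Logarithmic decrement δ = (1/n)·ln(x₀/x_n) = (1/1)·ln(19.9/17.0) = (1/1)·ln(1.171) = 0.1575.
ζ = δ/√(4π² + δ²) = 0.1575/√(39.48 + 0.0248) = 0.1575/6.285 = 0.02506.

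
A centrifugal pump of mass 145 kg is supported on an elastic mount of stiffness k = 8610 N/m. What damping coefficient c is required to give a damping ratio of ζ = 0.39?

872 N·s/m

c_c = 2√(k·m) = 2√(8610 × 145) = 2235 N·s/m.
c = ζ·c_c = 0.39 × 2235 = 871.5 N·s/m.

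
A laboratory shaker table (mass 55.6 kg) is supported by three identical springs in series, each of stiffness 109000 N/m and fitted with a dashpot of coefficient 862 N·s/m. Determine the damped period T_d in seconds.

0.258 s

Series springs: 1/k_eq = 3/109000, so k_eq = 109000/3 = 36330 N/m.
ω_n = √(k_eq/m) = √(36330/55.6) = 25.56 rad/s.
Critical damping c_c = 2√(k_eq·m) = 2√(36330 × 55.6) = 2843 N·s/m, so ζ = c/c_c = 862/2843 = 0.3032.
ω_d = ω_n√(1 − ζ²) = 25.56 × √(1 − 0.0920) = 24.36 rad/s.
T_d = 2π/ω_d = 0.2579 s.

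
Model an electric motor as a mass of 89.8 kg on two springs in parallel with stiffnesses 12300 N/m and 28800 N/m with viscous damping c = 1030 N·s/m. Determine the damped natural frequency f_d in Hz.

3.28 Hz

Parallel springs add: k_eq = 12300 + 28800 = 41100 N/m.
ω_n = √(k_eq/m) = √(41100/89.8) = 21.39 rad/s.
Critical damping c_c = 2√(k_eq·m) = 2√(41100 × 89.8) = 3842 N·s/m, so ζ = c/c_c = 1030/3842 = 0.2681.
ω_d = ω_n√(1 − ζ²) = 21.39 × √(1 − 0.0719) = 20.61 rad/s.
f_d = ω_d/(2π) = 3.280 Hz.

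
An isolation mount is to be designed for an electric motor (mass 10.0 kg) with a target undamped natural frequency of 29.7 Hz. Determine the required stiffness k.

348000 N/m

ω_n = 2πf_n = 2π × 29.7 = 186.6 rad/s.
k = m·ω_n² = 10.0 × 186.6² = 10.0 × 34820 = 348200 N/m.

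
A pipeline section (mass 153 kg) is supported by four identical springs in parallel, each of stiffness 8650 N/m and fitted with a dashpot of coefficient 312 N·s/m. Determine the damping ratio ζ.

Parallel springs add: k_eq = 4 × 8650 = 34600 N/m.
ω_n = √(k_eq/m) = √(34600/153) = 15.04 rad/s.
Critical damping c_c = 2√(k_eq·m) = 2√(34600 × 153) = 4602 N·s/m, so ζ = c/c_c = 312/4602 = 0.06780.

0.0678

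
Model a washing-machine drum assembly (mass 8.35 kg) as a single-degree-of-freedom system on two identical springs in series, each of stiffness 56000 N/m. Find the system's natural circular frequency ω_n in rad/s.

57.9 rad/s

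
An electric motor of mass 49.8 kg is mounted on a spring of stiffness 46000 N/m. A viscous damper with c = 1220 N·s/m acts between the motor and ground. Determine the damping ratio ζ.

ω_n = √(k/m) = √(46000/49.8) = 30.39 rad/s.
Critical damping c_c = 2√(k·m) = 2√(46000 × 49.8) = 3027 N·s/m, so ζ = c/c_c = 1220/3027 = 0.4030.

0.403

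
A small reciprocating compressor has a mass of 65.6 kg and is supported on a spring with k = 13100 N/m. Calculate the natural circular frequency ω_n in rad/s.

14.1 rad/s

ω_n = √(k/m) = √(13100/65.6) = √199.7 = 14.13 rad/s.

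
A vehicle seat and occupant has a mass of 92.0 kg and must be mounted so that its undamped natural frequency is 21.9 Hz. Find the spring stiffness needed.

ω_n = 2πf_n = 2π × 21.9 = 137.6 rad/s.
k = m·ω_n² = 92.0 × 137.6² = 92.0 × 18930 = 1742000 N/m.

1740000 N/m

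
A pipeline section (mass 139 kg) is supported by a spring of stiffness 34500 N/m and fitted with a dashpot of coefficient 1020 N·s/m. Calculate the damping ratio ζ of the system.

0.233

ω_n = √(k/m) = √(34500/139) = 15.75 rad/s.
Critical damping c_c = 2√(k·m) = 2√(34500 × 139) = 4380 N·s/m, so ζ = c/c_c = 1020/4380 = 0.2329.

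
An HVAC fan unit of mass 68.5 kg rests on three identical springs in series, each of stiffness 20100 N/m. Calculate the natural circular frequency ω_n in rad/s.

Series springs: 1/k_eq = 3/20100, so k_eq = 20100/3 = 6700 N/m.
ω_n = √(k_eq/m) = √(6700/68.5) = √97.81 = 9.890 rad/s.

9.89 rad/s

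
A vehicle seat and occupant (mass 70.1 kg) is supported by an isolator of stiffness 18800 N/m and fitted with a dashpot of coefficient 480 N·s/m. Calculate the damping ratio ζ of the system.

0.209

ω_n = √(k/m) = √(18800/70.1) = 16.38 rad/s.
Critical damping c_c = 2√(k·m) = 2√(18800 × 70.1) = 2296 N·s/m, so ζ = c/c_c = 480/2296 = 0.2091.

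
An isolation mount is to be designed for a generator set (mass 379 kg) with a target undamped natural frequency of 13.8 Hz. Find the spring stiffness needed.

2850000 N/m

ω_n = 2πf_n = 2π × 13.8 = 86.71 rad/s.
k = m·ω_n² = 379 × 86.71² = 379 × 7518 = 2849000 N/m.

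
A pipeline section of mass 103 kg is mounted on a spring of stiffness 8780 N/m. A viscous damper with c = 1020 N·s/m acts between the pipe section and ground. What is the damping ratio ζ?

0.536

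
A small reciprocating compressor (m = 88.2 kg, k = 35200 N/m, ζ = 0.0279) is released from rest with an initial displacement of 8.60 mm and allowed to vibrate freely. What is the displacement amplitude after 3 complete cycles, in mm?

Logarithmic decrement δ = 2πζ/√(1 − ζ²) = 2π × 0.02790/√(1 − 0.000778) = 0.1754.
After n cycles, x_n/x₀ = e^(−nδ), so x_3 = 8.60 × e^(−3 × 0.1754) = 8.60 × 0.5909 = 5.082 mm.

5.08 mm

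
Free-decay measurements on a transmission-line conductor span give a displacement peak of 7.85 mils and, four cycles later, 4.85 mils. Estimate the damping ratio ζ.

0.0192

Logarithmic decrement δ = (1/n)·ln(x₀/x_n) = (1/4)·ln(7.85/4.85) = (1/4)·ln(1.619) = 0.1204.
ζ = δ/√(4π² + δ²) = 0.1204/√(39.48 + 0.0145) = 0.1204/6.284 = 0.01916.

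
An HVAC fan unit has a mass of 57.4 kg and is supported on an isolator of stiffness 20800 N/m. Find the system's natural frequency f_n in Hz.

3.03 Hz

ω_n = √(k/m) = √(20800/57.4) = √362.4 = 19.04 rad/s.
f_n = ω_n/(2π) = 19.04/6.283 = 3.030 Hz.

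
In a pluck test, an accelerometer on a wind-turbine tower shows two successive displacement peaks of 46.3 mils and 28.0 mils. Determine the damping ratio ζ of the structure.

0.0798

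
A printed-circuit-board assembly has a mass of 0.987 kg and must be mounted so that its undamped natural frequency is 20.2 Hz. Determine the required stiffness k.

ω_n = 2πf_n = 2π × 20.2 = 126.9 rad/s.
k = m·ω_n² = 0.987 × 126.9² = 0.987 × 16110 = 15900 N/m.

15900 N/m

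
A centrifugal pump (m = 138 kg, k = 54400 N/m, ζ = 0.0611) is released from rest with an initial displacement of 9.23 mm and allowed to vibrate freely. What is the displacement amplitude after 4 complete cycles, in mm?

1.98 mm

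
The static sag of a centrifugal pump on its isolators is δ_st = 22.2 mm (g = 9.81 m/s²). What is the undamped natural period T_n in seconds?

0.299 s

ω_n = √(g/δ_st) = √(9.81/0.0222) = √441.9 = 21.02 rad/s.
T_n = 2π/ω_n = 6.283/21.02 = 0.2989 s.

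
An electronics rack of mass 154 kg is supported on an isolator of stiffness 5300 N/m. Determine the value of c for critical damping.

1810 N·s/m

c_c = 2√(k·m) = 2√(5300 × 154) = 2 × 903.4 = 1807 N·s/m.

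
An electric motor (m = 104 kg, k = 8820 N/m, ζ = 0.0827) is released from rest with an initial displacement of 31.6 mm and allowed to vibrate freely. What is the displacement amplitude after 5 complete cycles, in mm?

2.33 mm

Logarithmic decrement δ = 2πζ/√(1 − ζ²) = 2π × 0.08270/√(1 − 0.00684) = 0.5214.
After n cycles, x_n/x₀ = e^(−nδ), so x_5 = 31.6 × e^(−5 × 0.5214) = 31.6 × 0.07375 = 2.331 mm.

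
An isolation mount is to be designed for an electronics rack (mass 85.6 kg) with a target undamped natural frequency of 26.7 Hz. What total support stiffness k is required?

ω_n = 2πf_n = 2π × 26.7 = 167.8 rad/s.
k = m·ω_n² = 85.6 × 167.8² = 85.6 × 28140 = 2409000 N/m.

2410000 N/m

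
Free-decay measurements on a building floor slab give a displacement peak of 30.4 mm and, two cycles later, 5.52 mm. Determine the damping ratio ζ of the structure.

Logarithmic decrement δ = (1/n)·ln(x₀/x_n) = (1/2)·ln(30.4/5.52) = (1/2)·ln(5.507) = 0.8530.
ζ = δ/√(4π² + δ²) = 0.8530/√(39.48 + 0.728) = 0.8530/6.341 = 0.1345.

0.135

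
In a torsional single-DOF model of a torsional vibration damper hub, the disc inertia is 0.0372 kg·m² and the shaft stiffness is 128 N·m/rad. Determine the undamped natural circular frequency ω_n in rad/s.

58.7 rad/s

ω_n = √(k_t/J) = √(128/0.0372) = √3441 = 58.66 rad/s.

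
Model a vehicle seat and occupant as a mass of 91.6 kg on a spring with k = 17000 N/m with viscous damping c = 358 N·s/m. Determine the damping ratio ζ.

ω_n = √(k/m) = √(17000/91.6) = 13.62 rad/s.
Critical damping c_c = 2√(k·m) = 2√(17000 × 91.6) = 2496 N·s/m, so ζ = c/c_c = 358/2496 = 0.1434.

0.143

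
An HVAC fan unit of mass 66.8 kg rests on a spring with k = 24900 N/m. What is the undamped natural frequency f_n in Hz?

3.07 Hz

ω_n = √(k/m) = √(24900/66.8) = √372.8 = 19.31 rad/s.
f_n = ω_n/(2π) = 19.31/6.283 = 3.073 Hz.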